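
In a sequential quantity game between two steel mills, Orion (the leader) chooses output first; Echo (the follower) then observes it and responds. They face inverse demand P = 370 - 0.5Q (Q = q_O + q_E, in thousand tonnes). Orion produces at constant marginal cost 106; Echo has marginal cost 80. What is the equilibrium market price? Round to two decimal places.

Solve by backward induction. Given q_O, the follower Echo maximises π_E = (370 - (1/2)q_O - (1/2)q_E)q_E - 80q_E.
∂π_E/∂q_E = 290 - (1/2)q_O - q_E = 0 gives the reaction function q_E = (290 - (1/2)q_O).
The leader anticipates this reaction. Substituting into P = 370 - 0.5Q gives P = 225 - (1/4)q_O, so π_O = (225 - (1/4)q_O)q_O - 106q_O.
The leader's first-order condition 119 - (1/2)q_O = 0 yields q_O = 238.
Then q_E = (290 - (1/2)·238) = 171.
Total output Q = 409, so price P = 370 - (1/2)·409 = 331/2.

165.50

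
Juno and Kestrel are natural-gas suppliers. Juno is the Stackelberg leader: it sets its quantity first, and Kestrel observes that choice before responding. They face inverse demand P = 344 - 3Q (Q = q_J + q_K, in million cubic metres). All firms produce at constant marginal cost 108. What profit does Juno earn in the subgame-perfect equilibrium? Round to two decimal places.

Solve by backward induction. Given q_J, the follower Kestrel maximises π_K = (344 - 3q_J - 3q_K)q_K - 108q_K.
Setting the follower's marginal profit to zero, 236 - 3q_J - 6q_K = 0, i.e. q_K = (236 - 3q_J)/6.
The leader anticipates this reaction. Substituting into P = 344 - 3Q gives P = 226 - (3/2)q_J, so π_J = (226 - (3/2)q_J)q_J - 108q_J.
Maximising: ∂π_J/∂q_J = 118 - 3q_J = 0, giving q_J = 118/3.
Then q_K = (236 - 3·(118/3))/6 = 59/3.
Price P = 344 - 3·59 = 167.
Juno's profit: (167 - 108)·(118/3) = 2320.6667.

2320.67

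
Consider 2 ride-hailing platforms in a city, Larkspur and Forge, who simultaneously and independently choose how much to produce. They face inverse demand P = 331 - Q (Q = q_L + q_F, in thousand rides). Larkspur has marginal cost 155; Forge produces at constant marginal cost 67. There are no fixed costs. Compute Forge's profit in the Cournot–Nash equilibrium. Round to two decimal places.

Larkspur's profit: π_L = (331 - Q)q_L - (155q_L). Setting ∂π_L/∂q_L = 0: 176 - 2q_L - (q_F) = 0.
Forge's profit: π_F = (331 - Q)q_F - (67q_F). Setting ∂π_F/∂q_F = 0: 264 - 2q_F - (q_L) = 0.
Best responses: q_L = (176 - q_F)/2, q_F = (264 - q_L)/2.
Substituting one into the other gives q_L = 88/3 and q_F = 352/3.
Price P = 331 - 440/3 = 553/3.
Forge's profit: (553/3 - 67)·(352/3) = 13767.1111.

13767.11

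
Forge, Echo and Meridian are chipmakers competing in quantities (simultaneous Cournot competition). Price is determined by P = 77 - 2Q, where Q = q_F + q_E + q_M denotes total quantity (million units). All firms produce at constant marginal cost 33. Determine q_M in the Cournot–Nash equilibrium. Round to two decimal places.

Each firm earns π_i = (77 - 2Q)q_i - 33q_i.
First-order condition (treating rivals' output as given): 44 - 4q_i - 2·Σ_{j≠i} q_j = 0.
By symmetry each firm produces the same amount; substituting Σ_{j≠i} q_j = 2q_i yields q_i = 44/8 = 11/2.

5.50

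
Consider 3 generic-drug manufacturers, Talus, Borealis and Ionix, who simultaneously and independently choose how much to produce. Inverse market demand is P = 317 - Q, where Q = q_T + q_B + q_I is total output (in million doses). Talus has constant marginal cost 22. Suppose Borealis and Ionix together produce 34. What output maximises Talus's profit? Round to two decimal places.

130.50

With rivals' combined output fixed at 34, Talus's profit is π_T = (317 - 34 - q_T)q_T - (22q_T) = (283 - q_T)q_T - (22q_T).
∂π_T/∂q_T = 261 - 2q_T = 0, so q_T = 261/2.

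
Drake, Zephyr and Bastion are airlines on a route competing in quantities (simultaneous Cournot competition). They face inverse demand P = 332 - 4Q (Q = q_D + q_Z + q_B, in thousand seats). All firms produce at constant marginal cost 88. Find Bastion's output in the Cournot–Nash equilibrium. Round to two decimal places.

A representative firm's profit is π_i = q_i(332 - 4Q) - 88q_i.
First-order condition (treating rivals' output as given): 244 - 8q_i - 4·Σ_{j≠i} q_j = 0.
By symmetry each firm produces the same amount; substituting Σ_{j≠i} q_j = 2q_i yields q_i = 244/16 = 61/4.

15.25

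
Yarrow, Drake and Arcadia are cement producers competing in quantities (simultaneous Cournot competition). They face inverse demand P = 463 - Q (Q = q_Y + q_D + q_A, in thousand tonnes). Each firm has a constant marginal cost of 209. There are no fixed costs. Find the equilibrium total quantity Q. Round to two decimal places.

Each firm earns π_i = (463 - Q)q_i - 209q_i.
Setting ∂π_i/∂q_i = 0 with rivals' quantities fixed: 254 - 2q_i - Σ_{j≠i} q_j = 0.
With identical firms every q_j equals q_i, so Σ_{j≠i} q_j = 2q_i and 254 = 4q_i, giving q_i = 127/2.
Total output Q = 127/2 + 127/2 + 127/2 = 381/2.

190.50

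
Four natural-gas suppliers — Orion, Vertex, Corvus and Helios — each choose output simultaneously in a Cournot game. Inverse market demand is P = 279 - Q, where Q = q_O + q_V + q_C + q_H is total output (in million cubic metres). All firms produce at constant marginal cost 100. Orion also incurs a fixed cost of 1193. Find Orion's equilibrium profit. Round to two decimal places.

88.64

Each firm earns π_i = (279 - Q)q_i - 100q_i.
Setting ∂π_i/∂q_i = 0 with rivals' quantities fixed: 179 - 2q_i - Σ_{j≠i} q_j = 0.
With identical firms every q_j equals q_i, so Σ_{j≠i} q_j = 3q_i and 179 = 5q_i, giving q_i = 179/5.
Price P = 279 - 716/5 = 679/5.
Orion's profit: (679/5 - 100)·(179/5) - 1193 = 88.6400.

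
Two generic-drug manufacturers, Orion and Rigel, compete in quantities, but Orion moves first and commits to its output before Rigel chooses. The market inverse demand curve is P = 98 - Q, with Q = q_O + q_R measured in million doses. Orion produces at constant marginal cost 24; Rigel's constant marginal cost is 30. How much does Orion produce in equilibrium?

40

Solve by backward induction. Given q_O, the follower Rigel maximises π_R = (98 - q_O - q_R)q_R - 30q_R.
Follower FOC: 68 - q_O - 2q_R = 0, so q_R(q_O) = (68 - q_O)/2.
The leader anticipates this reaction. Substituting into P = 98 - Q gives P = 64 - (1/2)q_O, so π_O = (64 - (1/2)q_O)q_O - 24q_O.
Maximising: ∂π_O/∂q_O = 40 - q_O = 0, giving q_O = 40.
Then q_R = (68 - 40)/2 = 14.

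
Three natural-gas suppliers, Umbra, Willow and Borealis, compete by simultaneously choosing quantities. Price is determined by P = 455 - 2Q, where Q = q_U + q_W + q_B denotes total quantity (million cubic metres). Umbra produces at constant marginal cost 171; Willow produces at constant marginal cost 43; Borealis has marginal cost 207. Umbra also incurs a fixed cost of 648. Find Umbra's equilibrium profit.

504

Umbra's profit: π_U = (455 - 2Q)q_U - (171q_U). Setting ∂π_U/∂q_U = 0: 284 - 4q_U - 2(q_W + q_B) = 0.
Willow's first-order condition: 412 - 4q_W - 2(q_U + q_B) = 0.
Borealis's profit: π_B = (455 - 2Q)q_B - (207q_B). Setting ∂π_B/∂q_B = 0: 248 - 4q_B - 2(q_U + q_W) = 0.
Adding the 3 first-order conditions: 944 − 8Q = 0, so Q = 118.
Back-substituting: q_U = (284 − 236)/2 = 24, q_W = (412 − 236)/2 = 88, q_B = (248 − 236)/2 = 6.
Price P = 455 - 2·118 = 219.
Umbra's profit: (219 - 171)·24 - 648 = 504.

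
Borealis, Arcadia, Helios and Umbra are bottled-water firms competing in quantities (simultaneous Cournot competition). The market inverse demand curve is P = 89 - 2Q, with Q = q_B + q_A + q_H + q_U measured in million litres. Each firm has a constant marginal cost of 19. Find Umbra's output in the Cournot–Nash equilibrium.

A representative firm's profit is π_i = q_i(89 - 2Q) - 19q_i.
Setting ∂π_i/∂q_i = 0 with rivals' quantities fixed: 70 - 4q_i - 2·Σ_{j≠i} q_j = 0.
By symmetry each firm produces the same amount; substituting Σ_{j≠i} q_j = 3q_i yields q_i = 70/10 = 7.

7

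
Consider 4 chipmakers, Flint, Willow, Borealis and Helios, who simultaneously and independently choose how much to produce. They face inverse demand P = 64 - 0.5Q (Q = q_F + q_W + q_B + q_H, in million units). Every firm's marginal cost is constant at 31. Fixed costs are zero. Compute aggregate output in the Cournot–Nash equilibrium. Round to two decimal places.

52.80

A representative firm's profit is π_i = q_i(64 - 0.5Q) - 31q_i.
Setting ∂π_i/∂q_i = 0 with rivals' quantities fixed: 33 - q_i - (1/2)·Σ_{j≠i} q_j = 0.
With identical firms every q_j equals q_i, so Σ_{j≠i} q_j = 3q_i and 33 = (5/2)q_i, giving q_i = 66/5.
Total output Q = 66/5 + 66/5 + 66/5 + 66/5 = 264/5.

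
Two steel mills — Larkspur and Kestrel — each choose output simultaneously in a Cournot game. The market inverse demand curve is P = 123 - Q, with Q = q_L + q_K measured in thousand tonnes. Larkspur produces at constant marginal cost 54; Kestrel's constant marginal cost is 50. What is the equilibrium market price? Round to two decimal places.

75.67

Larkspur's profit: π_L = (123 - Q)q_L - (54q_L). Setting ∂π_L/∂q_L = 0: 69 - 2q_L - (q_K) = 0.
Kestrel's profit: π_K = (123 - Q)q_K - (50q_K). Setting ∂π_K/∂q_K = 0: 73 - 2q_K - (q_L) = 0.
Rearranging gives the reaction functions q_L = (69 - q_K)/2 and q_K = (73 - q_L)/2.
Solving the pair: q_L = 65/3, q_K = 77/3.
Total output Q = 142/3, so price P = 123 - 142/3 = 227/3.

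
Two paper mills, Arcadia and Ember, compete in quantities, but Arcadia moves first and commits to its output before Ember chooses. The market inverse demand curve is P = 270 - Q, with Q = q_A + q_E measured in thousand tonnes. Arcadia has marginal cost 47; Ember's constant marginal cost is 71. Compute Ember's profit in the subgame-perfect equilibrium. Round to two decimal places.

Solve by backward induction. Given q_A, the follower Ember maximises π_E = (270 - q_A - q_E)q_E - 71q_E.
∂π_E/∂q_E = 199 - q_A - 2q_E = 0 gives the reaction function q_E = (199 - q_A)/2.
Arcadia substitutes q_E(q_A) into its own profit: π_A = q_A(270 - q_A - (199 - q_A)/2) - 47q_A = (341/2 - (1/2)q_A)q_A - 47q_A.
The leader's first-order condition 247/2 - q_A = 0 yields q_A = 247/2.
Then q_E = (199 - 247/2)/2 = 151/4.
Price P = 270 - 645/4 = 435/4.
Ember's profit: (435/4 - 71)·(151/4) = 1425.0625.

1425.06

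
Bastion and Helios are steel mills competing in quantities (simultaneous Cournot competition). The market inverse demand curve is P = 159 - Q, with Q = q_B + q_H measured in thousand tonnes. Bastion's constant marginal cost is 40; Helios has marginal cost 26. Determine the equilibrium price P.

75

Bastion's profit: π_B = (159 - Q)q_B - (40q_B). Setting ∂π_B/∂q_B = 0: 119 - 2q_B - (q_H) = 0.
Helios's profit: π_H = (159 - Q)q_H - (26q_H). Setting ∂π_H/∂q_H = 0: 133 - 2q_H - (q_B) = 0.
So q_B = (119 - q_H)/2 and q_H = (133 - q_B)/2.
Substituting one into the other gives q_B = 35 and q_H = 49.
Total output Q = 84, so price P = 159 - 84 = 75.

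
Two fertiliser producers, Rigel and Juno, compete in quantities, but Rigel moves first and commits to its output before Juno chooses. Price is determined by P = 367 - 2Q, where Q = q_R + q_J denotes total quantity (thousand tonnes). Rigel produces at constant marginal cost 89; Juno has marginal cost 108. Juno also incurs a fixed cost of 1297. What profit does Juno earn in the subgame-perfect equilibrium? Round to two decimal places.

229.28

Solve by backward induction. Given q_R, the follower Juno maximises π_J = (367 - 2q_R - 2q_J)q_J - 108q_J.
∂π_J/∂q_J = 259 - 2q_R - 4q_J = 0 gives the reaction function q_J = (259 - 2q_R)/4.
Rigel substitutes q_J(q_R) into its own profit: π_R = q_R(367 - 2q_R - (259 - 2q_R)/2) - 89q_R = (475/2 - q_R)q_R - 89q_R.
The leader's first-order condition 297/2 - 2q_R = 0 yields q_R = 297/4.
Then q_J = (259 - 2·(297/4))/4 = 221/8.
Price P = 367 - 2·(815/8) = 653/4.
Juno's profit: (653/4 - 108)·(221/8) - 1297 = 229.2813.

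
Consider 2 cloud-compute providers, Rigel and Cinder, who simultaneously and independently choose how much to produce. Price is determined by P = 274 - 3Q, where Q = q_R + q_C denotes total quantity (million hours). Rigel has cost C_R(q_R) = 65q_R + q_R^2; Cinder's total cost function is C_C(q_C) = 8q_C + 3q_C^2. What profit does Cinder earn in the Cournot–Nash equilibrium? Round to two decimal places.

1785.97

Rigel's profit: π_R = (274 - 3Q)q_R - (65q_R + q_R²). Setting ∂π_R/∂q_R = 0: 209 - 8q_R - 3(q_C) = 0.
Cinder's first-order condition: 266 - 12q_C - 3(q_R) = 0.
So q_R = (209 - 3q_C)/8 and q_C = (266 - 3q_R)/12.
Substituting one into the other gives q_R = 570/29 and q_C = 1501/87.
Price P = 274 - 3·36.9080 = 163.2759.
Cinder's profit: 163.2759·(1501/87) - 8·(1501/87) - 3(1501/87)² = 1785.9699.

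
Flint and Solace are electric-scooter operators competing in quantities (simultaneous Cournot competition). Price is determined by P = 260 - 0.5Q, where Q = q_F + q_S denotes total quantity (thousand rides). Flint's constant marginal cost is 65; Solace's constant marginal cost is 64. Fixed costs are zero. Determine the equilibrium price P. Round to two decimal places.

129.67

Flint's profit: π_F = (260 - 0.5Q)q_F - (65q_F). Setting ∂π_F/∂q_F = 0: 195 - q_F - (1/2)(q_S) = 0.
Solace's profit: π_S = (260 - 0.5Q)q_S - (64q_S). Setting ∂π_S/∂q_S = 0: 196 - q_S - (1/2)(q_F) = 0.
Best responses: q_F = (195 - (1/2)q_S), q_S = (196 - (1/2)q_F).
Substituting one into the other gives q_F = 388/3 and q_S = 394/3.
Total output Q = 782/3, so price P = 260 - (1/2)·(782/3) = 389/3.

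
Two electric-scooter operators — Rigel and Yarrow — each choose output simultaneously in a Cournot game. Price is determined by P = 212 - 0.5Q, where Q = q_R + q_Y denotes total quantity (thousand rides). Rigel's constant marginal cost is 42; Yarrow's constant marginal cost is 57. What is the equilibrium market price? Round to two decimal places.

Rigel's profit: π_R = (212 - 0.5Q)q_R - (42q_R). Setting ∂π_R/∂q_R = 0: 170 - q_R - (1/2)(q_Y) = 0.
Yarrow's first-order condition: 155 - q_Y - (1/2)(q_R) = 0.
Best responses: q_R = (170 - (1/2)q_Y), q_Y = (155 - (1/2)q_R).
Solving the pair: q_R = 370/3, q_Y = 280/3.
Total output Q = 650/3, so price P = 212 - (1/2)·(650/3) = 311/3.

103.67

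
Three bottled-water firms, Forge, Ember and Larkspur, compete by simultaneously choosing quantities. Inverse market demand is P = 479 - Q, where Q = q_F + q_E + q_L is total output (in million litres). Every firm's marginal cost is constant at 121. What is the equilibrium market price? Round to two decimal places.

210.50

A representative firm's profit is π_i = q_i(479 - Q) - 121q_i.
First-order condition (treating rivals' output as given): 358 - 2q_i - Σ_{j≠i} q_j = 0.
With identical firms every q_j equals q_i, so Σ_{j≠i} q_j = 2q_i and 358 = 4q_i, giving q_i = 179/2.
Total output Q = 537/2, so price P = 479 - 537/2 = 421/2.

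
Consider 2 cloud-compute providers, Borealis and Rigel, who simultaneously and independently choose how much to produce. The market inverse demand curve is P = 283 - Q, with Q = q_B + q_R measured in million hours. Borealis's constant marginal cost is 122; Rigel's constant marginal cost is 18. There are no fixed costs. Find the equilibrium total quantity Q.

142

Borealis's profit: π_B = (283 - Q)q_B - (122q_B). Setting ∂π_B/∂q_B = 0: 161 - 2q_B - (q_R) = 0.
Rigel's first-order condition: 265 - 2q_R - (q_B) = 0.
So q_B = (161 - q_R)/2 and q_R = (265 - q_B)/2.
Solving the pair: q_B = 19, q_R = 123.
Total output Q = 19 + 123 = 142.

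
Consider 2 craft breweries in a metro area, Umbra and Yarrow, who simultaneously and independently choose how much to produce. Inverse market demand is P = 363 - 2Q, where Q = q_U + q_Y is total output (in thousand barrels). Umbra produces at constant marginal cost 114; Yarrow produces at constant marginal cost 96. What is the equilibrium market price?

Umbra's profit: π_U = (363 - 2Q)q_U - (114q_U). Setting ∂π_U/∂q_U = 0: 249 - 4q_U - 2(q_Y) = 0.
Yarrow's profit: π_Y = (363 - 2Q)q_Y - (96q_Y). Setting ∂π_Y/∂q_Y = 0: 267 - 4q_Y - 2(q_U) = 0.
Best responses: q_U = (249 - 2q_Y)/4, q_Y = (267 - 2q_U)/4.
Solving the pair: q_U = 77/2, q_Y = 95/2.
Total output Q = 86, so price P = 363 - 2·86 = 191.

191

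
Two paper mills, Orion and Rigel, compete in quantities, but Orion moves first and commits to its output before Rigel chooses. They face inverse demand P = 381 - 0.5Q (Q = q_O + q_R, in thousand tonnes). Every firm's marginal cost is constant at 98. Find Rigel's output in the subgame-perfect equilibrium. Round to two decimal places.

141.50

The follower Rigel best-responds to any q_O: π_R = (381 - 0.5Q)q_R - 98q_R.
Setting the follower's marginal profit to zero, 283 - (1/2)q_O - q_R = 0, i.e. q_R = (283 - (1/2)q_O).
The leader anticipates this reaction. Substituting into P = 381 - 0.5Q gives P = 479/2 - (1/4)q_O, so π_O = (479/2 - (1/4)q_O)q_O - 98q_O.
Maximising: ∂π_O/∂q_O = 283/2 - (1/2)q_O = 0, giving q_O = 283.
Then q_R = (283 - (1/2)·283) = 283/2.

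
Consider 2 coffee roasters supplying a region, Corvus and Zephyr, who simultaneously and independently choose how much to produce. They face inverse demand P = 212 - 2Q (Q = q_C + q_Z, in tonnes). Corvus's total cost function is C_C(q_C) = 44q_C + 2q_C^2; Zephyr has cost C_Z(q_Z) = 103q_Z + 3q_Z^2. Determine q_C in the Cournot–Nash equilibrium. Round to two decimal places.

Corvus's profit: π_C = (212 - 2Q)q_C - (44q_C + 2q_C²). Setting ∂π_C/∂q_C = 0: 168 - 8q_C - 2(q_Z) = 0.
Zephyr's first-order condition: 109 - 10q_Z - 2(q_C) = 0.
Rearranging gives the reaction functions q_C = (168 - 2q_Z)/8 and q_Z = (109 - 2q_C)/10.
Substituting one into the other gives q_C = 731/38 and q_Z = 134/19.

19.24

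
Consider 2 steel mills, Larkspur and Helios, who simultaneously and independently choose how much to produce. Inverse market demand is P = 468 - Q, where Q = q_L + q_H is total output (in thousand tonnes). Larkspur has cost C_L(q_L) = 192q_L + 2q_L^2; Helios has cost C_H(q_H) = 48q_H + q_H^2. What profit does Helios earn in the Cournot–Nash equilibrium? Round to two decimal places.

19037.94

Larkspur's profit: π_L = (468 - Q)q_L - (192q_L + 2q_L²). Setting ∂π_L/∂q_L = 0: 276 - 6q_L - (q_H) = 0.
Helios's profit: π_H = (468 - Q)q_H - (48q_H + q_H²). Setting ∂π_H/∂q_H = 0: 420 - 4q_H - (q_L) = 0.
Rearranging gives the reaction functions q_L = (276 - q_H)/6 and q_H = (420 - q_L)/4.
Substituting one into the other gives q_L = 684/23 and q_H = 97.5652.
Price P = 468 - 127.3043 = 340.6957.
Helios's profit: 340.6957·97.5652 - 48·97.5652 - 97.5652² = 19037.9433.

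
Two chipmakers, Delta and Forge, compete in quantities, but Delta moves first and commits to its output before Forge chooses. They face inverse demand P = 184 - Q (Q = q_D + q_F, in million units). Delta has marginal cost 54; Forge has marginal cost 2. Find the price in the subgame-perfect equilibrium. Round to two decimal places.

Solve by backward induction. Given q_D, the follower Forge maximises π_F = (184 - q_D - q_F)q_F - 2q_F.
∂π_F/∂q_F = 182 - q_D - 2q_F = 0 gives the reaction function q_F = (182 - q_D)/2.
Delta substitutes q_F(q_D) into its own profit: π_D = q_D(184 - q_D - (182 - q_D)/2) - 54q_D = (93 - (1/2)q_D)q_D - 54q_D.
The leader's first-order condition 39 - q_D = 0 yields q_D = 39.
Then q_F = (182 - 39)/2 = 143/2.
Total output Q = 221/2, so price P = 184 - 221/2 = 147/2.

73.50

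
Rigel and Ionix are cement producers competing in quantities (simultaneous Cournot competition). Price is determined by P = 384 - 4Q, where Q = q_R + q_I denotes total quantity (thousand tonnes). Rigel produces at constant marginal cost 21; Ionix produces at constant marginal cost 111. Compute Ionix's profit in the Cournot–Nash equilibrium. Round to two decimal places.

930.25

Rigel's profit: π_R = (384 - 4Q)q_R - (21q_R). Setting ∂π_R/∂q_R = 0: 363 - 8q_R - 4(q_I) = 0.
Ionix's first-order condition: 273 - 8q_I - 4(q_R) = 0.
Rearranging gives the reaction functions q_R = (363 - 4q_I)/8 and q_I = (273 - 4q_R)/8.
Solving the pair: q_R = 151/4, q_I = 61/4.
Price P = 384 - 4·53 = 172.
Ionix's profit: (172 - 111)·(61/4) = 930.2500.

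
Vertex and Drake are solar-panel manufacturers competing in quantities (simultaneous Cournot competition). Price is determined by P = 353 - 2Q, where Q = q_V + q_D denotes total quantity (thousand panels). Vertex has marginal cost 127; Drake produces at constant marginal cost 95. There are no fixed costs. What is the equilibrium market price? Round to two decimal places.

Vertex's profit: π_V = (353 - 2Q)q_V - (127q_V). Setting ∂π_V/∂q_V = 0: 226 - 4q_V - 2(q_D) = 0.
Drake's profit: π_D = (353 - 2Q)q_D - (95q_D). Setting ∂π_D/∂q_D = 0: 258 - 4q_D - 2(q_V) = 0.
Rearranging gives the reaction functions q_V = (226 - 2q_D)/4 and q_D = (258 - 2q_V)/4.
Solving the pair: q_V = 97/3, q_D = 145/3.
Total output Q = 242/3, so price P = 353 - 2·(242/3) = 575/3.

191.67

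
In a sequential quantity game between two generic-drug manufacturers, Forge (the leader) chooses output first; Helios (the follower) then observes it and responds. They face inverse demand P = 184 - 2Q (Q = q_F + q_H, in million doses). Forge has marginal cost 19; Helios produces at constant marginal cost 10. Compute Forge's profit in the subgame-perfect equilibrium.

The follower Helios best-responds to any q_F: π_H = (184 - 2Q)q_H - 10q_H.
Setting the follower's marginal profit to zero, 174 - 2q_F - 4q_H = 0, i.e. q_H = (174 - 2q_F)/4.
The leader anticipates this reaction. Substituting into P = 184 - 2Q gives P = 97 - q_F, so π_F = (97 - q_F)q_F - 19q_F.
The leader's first-order condition 78 - 2q_F = 0 yields q_F = 39.
Then q_H = (174 - 2·39)/4 = 24.
Price P = 184 - 2·63 = 58.
Forge's profit: (58 - 19)·39 = 1521.

1521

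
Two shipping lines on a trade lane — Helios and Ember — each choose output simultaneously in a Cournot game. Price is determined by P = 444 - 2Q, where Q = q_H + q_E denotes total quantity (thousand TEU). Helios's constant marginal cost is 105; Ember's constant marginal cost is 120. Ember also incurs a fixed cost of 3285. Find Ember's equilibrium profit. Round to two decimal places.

Helios's profit: π_H = (444 - 2Q)q_H - (105q_H). Setting ∂π_H/∂q_H = 0: 339 - 4q_H - 2(q_E) = 0.
Ember's profit: π_E = (444 - 2Q)q_E - (120q_E). Setting ∂π_E/∂q_E = 0: 324 - 4q_E - 2(q_H) = 0.
Rearranging gives the reaction functions q_H = (339 - 2q_E)/4 and q_E = (324 - 2q_H)/4.
Solving the pair: q_H = 59, q_E = 103/2.
Price P = 444 - 2·(221/2) = 223.
Ember's profit: (223 - 120)·(103/2) - 3285 = 2019.5000.

2019.50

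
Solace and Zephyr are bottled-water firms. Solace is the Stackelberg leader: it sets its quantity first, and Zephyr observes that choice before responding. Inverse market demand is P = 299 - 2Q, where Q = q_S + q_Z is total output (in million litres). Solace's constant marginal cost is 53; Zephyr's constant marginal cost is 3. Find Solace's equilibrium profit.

Solve by backward induction. Given q_S, the follower Zephyr maximises π_Z = (299 - 2q_S - 2q_Z)q_Z - 3q_Z.
∂π_Z/∂q_Z = 296 - 2q_S - 4q_Z = 0 gives the reaction function q_Z = (296 - 2q_S)/4.
Solace substitutes q_Z(q_S) into its own profit: π_S = q_S(299 - 2q_S - (296 - 2q_S)/2) - 53q_S = (151 - q_S)q_S - 53q_S.
The leader's first-order condition 98 - 2q_S = 0 yields q_S = 49.
Then q_Z = (296 - 2·49)/4 = 99/2.
Price P = 299 - 2·(197/2) = 102.
Solace's profit: (102 - 53)·49 = 2401.

2401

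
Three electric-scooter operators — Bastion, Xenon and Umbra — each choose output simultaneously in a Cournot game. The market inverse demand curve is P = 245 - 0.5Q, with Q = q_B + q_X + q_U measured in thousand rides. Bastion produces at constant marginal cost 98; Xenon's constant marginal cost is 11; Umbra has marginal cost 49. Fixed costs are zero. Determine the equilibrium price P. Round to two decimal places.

100.75

Bastion's profit: π_B = (245 - 0.5Q)q_B - (98q_B). Setting ∂π_B/∂q_B = 0: 147 - q_B - (1/2)(q_X + q_U) = 0.
Xenon's first-order condition: 234 - q_X - (1/2)(q_B + q_U) = 0.
Umbra's first-order condition: 196 - q_U - (1/2)(q_B + q_X) = 0.
Summing all 3 equations gives 577 − 2Q = 0, hence Q = 577/2.
Back-substituting: q_B = (147 − 577/4)/(1/2) = 11/2, q_X = (234 − 577/4)/(1/2) = 359/2, q_U = (196 − 577/4)/(1/2) = 207/2.
Total output Q = 577/2, so price P = 245 - (1/2)·(577/2) = 403/4.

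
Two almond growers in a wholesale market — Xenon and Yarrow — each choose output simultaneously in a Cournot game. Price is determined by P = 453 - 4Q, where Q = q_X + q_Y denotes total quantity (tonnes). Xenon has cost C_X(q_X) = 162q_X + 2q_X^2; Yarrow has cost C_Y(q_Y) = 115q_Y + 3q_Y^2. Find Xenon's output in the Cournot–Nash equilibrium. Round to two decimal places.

Xenon's profit: π_X = (453 - 4Q)q_X - (162q_X + 2q_X²). Setting ∂π_X/∂q_X = 0: 291 - 12q_X - 4(q_Y) = 0.
Yarrow's first-order condition: 338 - 14q_Y - 4(q_X) = 0.
So q_X = (291 - 4q_Y)/12 and q_Y = (338 - 4q_X)/14.
Solving the pair: q_X = 1361/76, q_Y = 723/38.

17.91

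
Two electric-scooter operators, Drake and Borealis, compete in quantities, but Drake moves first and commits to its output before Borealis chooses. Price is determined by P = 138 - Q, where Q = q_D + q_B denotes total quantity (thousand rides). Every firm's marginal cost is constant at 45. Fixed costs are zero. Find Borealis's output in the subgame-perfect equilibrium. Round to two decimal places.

Solve by backward induction. Given q_D, the follower Borealis maximises π_B = (138 - q_D - q_B)q_B - 45q_B.
Setting the follower's marginal profit to zero, 93 - q_D - 2q_B = 0, i.e. q_B = (93 - q_D)/2.
The leader anticipates this reaction. Substituting into P = 138 - Q gives P = 183/2 - (1/2)q_D, so π_D = (183/2 - (1/2)q_D)q_D - 45q_D.
Maximising: ∂π_D/∂q_D = 93/2 - q_D = 0, giving q_D = 93/2.
Then q_B = (93 - 93/2)/2 = 93/4.

23.25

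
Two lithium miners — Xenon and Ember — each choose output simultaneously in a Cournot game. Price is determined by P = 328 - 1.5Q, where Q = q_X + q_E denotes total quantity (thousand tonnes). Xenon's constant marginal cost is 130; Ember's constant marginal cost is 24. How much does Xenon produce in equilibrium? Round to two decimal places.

Xenon's profit: π_X = (328 - 1.5Q)q_X - (130q_X). Setting ∂π_X/∂q_X = 0: 198 - 3q_X - (3/2)(q_E) = 0.
Ember's first-order condition: 304 - 3q_E - (3/2)(q_X) = 0.
So q_X = (198 - (3/2)q_E)/3 and q_E = (304 - (3/2)q_X)/3.
Substituting one into the other gives q_X = 184/9 and q_E = 820/9.

20.44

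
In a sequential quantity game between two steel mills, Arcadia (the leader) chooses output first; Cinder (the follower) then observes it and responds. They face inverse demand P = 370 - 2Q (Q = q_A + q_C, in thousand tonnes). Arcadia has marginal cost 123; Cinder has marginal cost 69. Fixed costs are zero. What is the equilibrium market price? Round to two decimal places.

171.25

Solve by backward induction. Given q_A, the follower Cinder maximises π_C = (370 - 2q_A - 2q_C)q_C - 69q_C.
Setting the follower's marginal profit to zero, 301 - 2q_A - 4q_C = 0, i.e. q_C = (301 - 2q_A)/4.
The leader anticipates this reaction. Substituting into P = 370 - 2Q gives P = 439/2 - q_A, so π_A = (439/2 - q_A)q_A - 123q_A.
The leader's first-order condition 193/2 - 2q_A = 0 yields q_A = 193/4.
Then q_C = (301 - 2·(193/4))/4 = 409/8.
Total output Q = 795/8, so price P = 370 - 2·(795/8) = 685/4.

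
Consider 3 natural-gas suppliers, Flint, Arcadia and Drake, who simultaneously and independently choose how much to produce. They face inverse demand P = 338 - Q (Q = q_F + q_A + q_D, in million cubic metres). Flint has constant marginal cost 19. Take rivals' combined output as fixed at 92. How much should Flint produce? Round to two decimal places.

With rivals' combined output fixed at 92, Flint's profit is π_F = (338 - 92 - q_F)q_F - (19q_F) = (246 - q_F)q_F - (19q_F).
∂π_F/∂q_F = 227 - 2q_F = 0, so q_F = 227/2.

113.50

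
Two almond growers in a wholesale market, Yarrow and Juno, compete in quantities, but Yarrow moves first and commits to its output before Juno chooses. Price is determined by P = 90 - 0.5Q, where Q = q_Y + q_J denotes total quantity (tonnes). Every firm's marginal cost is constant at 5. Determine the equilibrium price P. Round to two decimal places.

Solve by backward induction. Given q_Y, the follower Juno maximises π_J = (90 - (1/2)q_Y - (1/2)q_J)q_J - 5q_J.
Follower FOC: 85 - (1/2)q_Y - q_J = 0, so q_J(q_Y) = (85 - (1/2)q_Y).
Yarrow substitutes q_J(q_Y) into its own profit: π_Y = q_Y(90 - (1/2)q_Y - (85 - (1/2)q_Y)/2) - 5q_Y = (95/2 - (1/4)q_Y)q_Y - 5q_Y.
Leader FOC: 85/2 - (1/2)q_Y = 0, so q_Y = 85.
Then q_J = (85 - (1/2)·85) = 85/2.
Total output Q = 255/2, so price P = 90 - (1/2)·(255/2) = 105/4.

26.25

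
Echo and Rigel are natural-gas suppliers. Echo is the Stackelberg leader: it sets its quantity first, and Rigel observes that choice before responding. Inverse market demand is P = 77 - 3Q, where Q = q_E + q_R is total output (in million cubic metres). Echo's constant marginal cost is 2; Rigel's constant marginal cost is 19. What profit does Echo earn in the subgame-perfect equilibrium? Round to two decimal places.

Solve by backward induction. Given q_E, the follower Rigel maximises π_R = (77 - 3q_E - 3q_R)q_R - 19q_R.
Setting the follower's marginal profit to zero, 58 - 3q_E - 6q_R = 0, i.e. q_R = (58 - 3q_E)/6.
Echo substitutes q_R(q_E) into its own profit: π_E = q_E(77 - 3q_E - (58 - 3q_E)/2) - 2q_E = (48 - (3/2)q_E)q_E - 2q_E.
Leader FOC: 46 - 3q_E = 0, so q_E = 46/3.
Then q_R = (58 - 3·(46/3))/6 = 2.
Price P = 77 - 3·(52/3) = 25.
Echo's profit: (25 - 2)·(46/3) = 1058/3.

352.67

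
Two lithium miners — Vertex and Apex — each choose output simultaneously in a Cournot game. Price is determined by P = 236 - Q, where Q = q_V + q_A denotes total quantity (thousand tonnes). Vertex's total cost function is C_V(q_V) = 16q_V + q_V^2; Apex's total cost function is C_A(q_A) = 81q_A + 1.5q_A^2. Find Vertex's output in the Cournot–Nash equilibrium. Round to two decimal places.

Vertex's profit: π_V = (236 - Q)q_V - (16q_V + q_V²). Setting ∂π_V/∂q_V = 0: 220 - 4q_V - (q_A) = 0.
Apex's profit: π_A = (236 - Q)q_A - (81q_A + (3/2)q_A²). Setting ∂π_A/∂q_A = 0: 155 - 5q_A - (q_V) = 0.
Rearranging gives the reaction functions q_V = (220 - q_A)/4 and q_A = (155 - q_V)/5.
Solving the pair: q_V = 945/19, q_A = 400/19.

49.74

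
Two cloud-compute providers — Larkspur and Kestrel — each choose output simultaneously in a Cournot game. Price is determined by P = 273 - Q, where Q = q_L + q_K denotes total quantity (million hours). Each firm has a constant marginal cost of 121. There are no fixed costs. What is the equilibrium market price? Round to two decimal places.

A representative firm's profit is π_i = q_i(273 - Q) - 121q_i.
First-order condition (treating rivals' output as given): 152 - 2q_i - q_j = 0.
By symmetry each firm produces the same amount; substituting q_j = q_i yields q_i = 152/3.
Total output Q = 304/3, so price P = 273 - 304/3 = 515/3.

171.67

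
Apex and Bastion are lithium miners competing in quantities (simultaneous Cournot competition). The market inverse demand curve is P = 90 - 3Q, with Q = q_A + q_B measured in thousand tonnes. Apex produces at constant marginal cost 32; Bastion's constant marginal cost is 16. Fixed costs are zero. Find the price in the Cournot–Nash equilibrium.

Apex's profit: π_A = (90 - 3Q)q_A - (32q_A). Setting ∂π_A/∂q_A = 0: 58 - 6q_A - 3(q_B) = 0.
Bastion's first-order condition: 74 - 6q_B - 3(q_A) = 0.
Best responses: q_A = (58 - 3q_B)/6, q_B = (74 - 3q_A)/6.
Solving the pair: q_A = 14/3, q_B = 10.
Total output Q = 44/3, so price P = 90 - 3·(44/3) = 46.

46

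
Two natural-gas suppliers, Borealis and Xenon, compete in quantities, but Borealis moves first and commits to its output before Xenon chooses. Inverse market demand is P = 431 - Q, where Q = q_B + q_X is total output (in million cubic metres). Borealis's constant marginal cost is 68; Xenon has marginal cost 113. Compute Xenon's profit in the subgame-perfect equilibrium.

3249

Solve by backward induction. Given q_B, the follower Xenon maximises π_X = (431 - q_B - q_X)q_X - 113q_X.
Follower FOC: 318 - q_B - 2q_X = 0, so q_X(q_B) = (318 - q_B)/2.
The leader anticipates this reaction. Substituting into P = 431 - Q gives P = 272 - (1/2)q_B, so π_B = (272 - (1/2)q_B)q_B - 68q_B.
Maximising: ∂π_B/∂q_B = 204 - q_B = 0, giving q_B = 204.
Then q_X = (318 - 204)/2 = 57.
Price P = 431 - 261 = 170.
Xenon's profit: (170 - 113)·57 = 3249.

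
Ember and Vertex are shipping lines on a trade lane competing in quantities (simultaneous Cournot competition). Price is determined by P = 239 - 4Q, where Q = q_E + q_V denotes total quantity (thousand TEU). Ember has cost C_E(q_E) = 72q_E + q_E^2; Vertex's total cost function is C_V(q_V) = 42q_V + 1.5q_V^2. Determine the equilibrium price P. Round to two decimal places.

138.96

Ember's profit: π_E = (239 - 4Q)q_E - (72q_E + q_E²). Setting ∂π_E/∂q_E = 0: 167 - 10q_E - 4(q_V) = 0.
Vertex's profit: π_V = (239 - 4Q)q_V - (42q_V + (3/2)q_V²). Setting ∂π_V/∂q_V = 0: 197 - 11q_V - 4(q_E) = 0.
Best responses: q_E = (167 - 4q_V)/10, q_V = (197 - 4q_E)/11.
Substituting one into the other gives q_E = 1049/94 and q_V = 651/47.
Total output Q = 25.0106, so price P = 239 - 4·25.0106 = 138.9574.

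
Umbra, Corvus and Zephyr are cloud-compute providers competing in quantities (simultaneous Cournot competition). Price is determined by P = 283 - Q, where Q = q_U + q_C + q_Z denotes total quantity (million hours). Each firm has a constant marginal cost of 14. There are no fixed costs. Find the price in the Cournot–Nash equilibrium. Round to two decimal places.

A representative firm's profit is π_i = q_i(283 - Q) - 14q_i.
Setting ∂π_i/∂q_i = 0 with rivals' quantities fixed: 269 - 2q_i - Σ_{j≠i} q_j = 0.
By symmetry each firm produces the same amount; substituting Σ_{j≠i} q_j = 2q_i yields q_i = 269/4.
Total output Q = 807/4, so price P = 283 - 807/4 = 325/4.

81.25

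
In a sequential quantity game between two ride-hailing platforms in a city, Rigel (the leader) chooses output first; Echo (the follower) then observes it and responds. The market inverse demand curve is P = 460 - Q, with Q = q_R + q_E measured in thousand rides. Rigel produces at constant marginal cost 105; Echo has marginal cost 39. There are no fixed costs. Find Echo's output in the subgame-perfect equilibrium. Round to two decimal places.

138.25

Solve by backward induction. Given q_R, the follower Echo maximises π_E = (460 - q_R - q_E)q_E - 39q_E.
Follower FOC: 421 - q_R - 2q_E = 0, so q_E(q_R) = (421 - q_R)/2.
The leader anticipates this reaction. Substituting into P = 460 - Q gives P = 499/2 - (1/2)q_R, so π_R = (499/2 - (1/2)q_R)q_R - 105q_R.
Leader FOC: 289/2 - q_R = 0, so q_R = 289/2.
Then q_E = (421 - 289/2)/2 = 553/4.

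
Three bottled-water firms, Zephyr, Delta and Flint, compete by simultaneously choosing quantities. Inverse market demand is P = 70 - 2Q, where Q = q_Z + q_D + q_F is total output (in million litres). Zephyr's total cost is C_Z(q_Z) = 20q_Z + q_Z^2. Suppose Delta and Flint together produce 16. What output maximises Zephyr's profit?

3

With rivals' combined output fixed at 16, Zephyr's profit is π_Z = (70 - 2·16 - 2q_Z)q_Z - (20q_Z + q_Z²) = (38 - 2q_Z)q_Z - (20q_Z + q_Z²).
∂π_Z/∂q_Z = 18 - 6q_Z = 0, so q_Z = 3.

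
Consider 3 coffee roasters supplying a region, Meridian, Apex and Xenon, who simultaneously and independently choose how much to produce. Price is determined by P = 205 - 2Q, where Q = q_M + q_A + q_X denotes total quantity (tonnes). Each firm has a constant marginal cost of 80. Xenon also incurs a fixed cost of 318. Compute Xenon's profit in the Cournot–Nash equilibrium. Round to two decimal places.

170.28

Each firm earns π_i = (205 - 2Q)q_i - 80q_i.
First-order condition (treating rivals' output as given): 125 - 4q_i - 2·Σ_{j≠i} q_j = 0.
By symmetry each firm produces the same amount; substituting Σ_{j≠i} q_j = 2q_i yields q_i = 125/8.
Price P = 205 - 2·(375/8) = 445/4.
Xenon's profit: (445/4 - 80)·(125/8) - 318 = 170.2813.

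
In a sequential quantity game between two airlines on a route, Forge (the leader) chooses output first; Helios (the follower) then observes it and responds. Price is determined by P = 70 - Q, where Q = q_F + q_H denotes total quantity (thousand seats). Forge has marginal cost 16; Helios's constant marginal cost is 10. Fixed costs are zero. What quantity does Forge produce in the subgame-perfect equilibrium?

The follower Helios best-responds to any q_F: π_H = (70 - Q)q_H - 10q_H.
∂π_H/∂q_H = 60 - q_F - 2q_H = 0 gives the reaction function q_H = (60 - q_F)/2.
The leader anticipates this reaction. Substituting into P = 70 - Q gives P = 40 - (1/2)q_F, so π_F = (40 - (1/2)q_F)q_F - 16q_F.
Leader FOC: 24 - q_F = 0, so q_F = 24.
Then q_H = (60 - 24)/2 = 18.

24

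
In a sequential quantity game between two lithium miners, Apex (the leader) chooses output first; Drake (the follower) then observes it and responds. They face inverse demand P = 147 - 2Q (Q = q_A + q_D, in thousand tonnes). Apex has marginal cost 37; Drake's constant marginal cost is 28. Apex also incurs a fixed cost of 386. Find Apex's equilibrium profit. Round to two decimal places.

251.56

The follower Drake best-responds to any q_A: π_D = (147 - 2Q)q_D - 28q_D.
∂π_D/∂q_D = 119 - 2q_A - 4q_D = 0 gives the reaction function q_D = (119 - 2q_A)/4.
Apex substitutes q_D(q_A) into its own profit: π_A = q_A(147 - 2q_A - (119 - 2q_A)/2) - 37q_A = (175/2 - q_A)q_A - 37q_A.
The leader's first-order condition 101/2 - 2q_A = 0 yields q_A = 101/4.
Then q_D = (119 - 2·(101/4))/4 = 137/8.
Price P = 147 - 2·(339/8) = 249/4.
Apex's profit: (249/4 - 37)·(101/4) - 386 = 251.5625.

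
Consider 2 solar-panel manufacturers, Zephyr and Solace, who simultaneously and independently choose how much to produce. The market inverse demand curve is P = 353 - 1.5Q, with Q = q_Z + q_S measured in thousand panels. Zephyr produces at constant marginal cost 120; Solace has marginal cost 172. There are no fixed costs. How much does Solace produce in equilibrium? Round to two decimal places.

Zephyr's profit: π_Z = (353 - 1.5Q)q_Z - (120q_Z). Setting ∂π_Z/∂q_Z = 0: 233 - 3q_Z - (3/2)(q_S) = 0.
Solace's first-order condition: 181 - 3q_S - (3/2)(q_Z) = 0.
Best responses: q_Z = (233 - (3/2)q_S)/3, q_S = (181 - (3/2)q_Z)/3.
Substituting one into the other gives q_Z = 190/3 and q_S = 86/3.

28.67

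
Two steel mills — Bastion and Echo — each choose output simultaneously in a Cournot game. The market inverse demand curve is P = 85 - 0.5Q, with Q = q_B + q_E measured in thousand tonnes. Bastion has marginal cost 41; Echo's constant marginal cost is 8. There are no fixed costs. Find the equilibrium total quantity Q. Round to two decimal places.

80.67

Bastion's profit: π_B = (85 - 0.5Q)q_B - (41q_B). Setting ∂π_B/∂q_B = 0: 44 - q_B - (1/2)(q_E) = 0.
Echo's profit: π_E = (85 - 0.5Q)q_E - (8q_E). Setting ∂π_E/∂q_E = 0: 77 - q_E - (1/2)(q_B) = 0.
Best responses: q_B = (44 - (1/2)q_E), q_E = (77 - (1/2)q_B).
Substituting one into the other gives q_B = 22/3 and q_E = 220/3.
Total output Q = 22/3 + 220/3 = 242/3.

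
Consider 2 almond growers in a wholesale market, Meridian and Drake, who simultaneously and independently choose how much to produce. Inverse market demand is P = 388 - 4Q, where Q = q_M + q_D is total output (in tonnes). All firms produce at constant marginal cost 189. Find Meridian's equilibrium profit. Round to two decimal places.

1100.03

A representative firm's profit is π_i = q_i(388 - 4Q) - 189q_i.
Setting ∂π_i/∂q_i = 0 with rivals' quantities fixed: 199 - 8q_i - 4q_j = 0.
By symmetry each firm produces the same amount; substituting q_j = q_i yields q_i = 199/12.
Price P = 388 - 4·(199/6) = 766/3.
Meridian's profit: (766/3 - 189)·(199/12) = 1100.0278.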